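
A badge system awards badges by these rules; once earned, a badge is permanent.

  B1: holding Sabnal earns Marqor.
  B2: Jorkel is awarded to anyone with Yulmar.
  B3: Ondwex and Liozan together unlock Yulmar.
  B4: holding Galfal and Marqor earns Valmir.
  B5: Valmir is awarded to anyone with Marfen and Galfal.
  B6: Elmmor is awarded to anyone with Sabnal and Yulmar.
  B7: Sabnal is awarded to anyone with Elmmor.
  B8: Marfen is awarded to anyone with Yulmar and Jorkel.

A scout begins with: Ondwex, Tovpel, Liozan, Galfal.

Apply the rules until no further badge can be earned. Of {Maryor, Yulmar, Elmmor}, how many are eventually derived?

1

With Ondwex and Liozan, Yulmar is earned (B3).
No rule produces Maryor, and it is not given.
Yulmar: reached.
Elmmor would need Sabnal and Yulmar (B6), but Sabnal is never earned.
Reached: Yulmar — 1 of the 3.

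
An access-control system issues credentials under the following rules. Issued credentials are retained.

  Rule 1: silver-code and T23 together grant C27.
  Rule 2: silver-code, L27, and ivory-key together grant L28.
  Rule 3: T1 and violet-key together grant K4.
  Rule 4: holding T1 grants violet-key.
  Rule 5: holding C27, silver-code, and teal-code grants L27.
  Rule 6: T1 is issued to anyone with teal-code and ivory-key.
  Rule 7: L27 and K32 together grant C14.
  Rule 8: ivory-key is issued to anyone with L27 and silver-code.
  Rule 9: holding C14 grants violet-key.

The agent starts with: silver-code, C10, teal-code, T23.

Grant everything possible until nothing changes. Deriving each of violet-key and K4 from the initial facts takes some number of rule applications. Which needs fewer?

violet-key

violet-key: Holding silver-code and T23 grants C27 (Rule 1). Holding C27, silver-code, and teal-code grants L27 (Rule 5). Holding L27 and silver-code grants ivory-key (Rule 8). Holding teal-code and ivory-key grants T1 (Rule 6). Holding T1 grants violet-key (Rule 4). [5 rule applications]
K4: Holding silver-code and T23 grants C27 (Rule 1). Holding C27, silver-code, and teal-code grants L27 (Rule 5). Holding L27 and silver-code grants ivory-key (Rule 8). Holding teal-code and ivory-key grants T1 (Rule 6). Holding T1 grants violet-key (Rule 4). Holding T1 and violet-key grants K4 (Rule 3). [6 rule applications]
violet-key needs fewer.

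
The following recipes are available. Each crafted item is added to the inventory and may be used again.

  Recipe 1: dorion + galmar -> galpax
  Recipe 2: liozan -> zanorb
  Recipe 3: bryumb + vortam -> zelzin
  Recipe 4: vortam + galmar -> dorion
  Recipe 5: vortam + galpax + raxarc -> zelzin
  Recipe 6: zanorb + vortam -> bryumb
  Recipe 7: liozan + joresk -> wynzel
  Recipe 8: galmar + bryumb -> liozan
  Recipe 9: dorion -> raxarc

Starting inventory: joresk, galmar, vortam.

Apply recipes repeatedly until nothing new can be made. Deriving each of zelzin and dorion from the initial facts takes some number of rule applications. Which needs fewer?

dorion: vortam + galmar -> dorion (Recipe 4). [1 rule application]
zelzin: Using Recipe 4, vortam and galmar make dorion. Using Recipe 1, dorion and galmar make galpax. dorion -> raxarc (Recipe 9). vortam + galpax + raxarc -> zelzin (Recipe 5). [4 rule applications]
dorion needs fewer.

dorion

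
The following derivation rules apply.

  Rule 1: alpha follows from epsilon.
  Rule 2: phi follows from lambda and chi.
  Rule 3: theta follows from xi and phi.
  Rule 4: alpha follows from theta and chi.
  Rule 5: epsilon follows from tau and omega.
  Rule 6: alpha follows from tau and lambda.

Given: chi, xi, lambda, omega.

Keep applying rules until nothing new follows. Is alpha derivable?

Yes

From lambda and chi, Rule 2 gives phi.
From xi and phi, Rule 3 gives theta.
From theta and chi, Rule 4 gives alpha.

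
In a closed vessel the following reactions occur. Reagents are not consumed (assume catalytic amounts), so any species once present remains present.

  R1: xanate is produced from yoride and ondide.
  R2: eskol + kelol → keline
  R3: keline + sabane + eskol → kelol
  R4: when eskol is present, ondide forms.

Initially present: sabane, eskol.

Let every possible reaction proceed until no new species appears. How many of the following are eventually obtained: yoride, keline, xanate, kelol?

0

No rule produces yoride, and it is not given.
keline would need eskol and kelol (R2), but kelol never forms.
xanate would need yoride and ondide (R1), but yoride never forms.
kelol would need keline, sabane, and eskol (R3), but keline never forms.
None of the 4 are reached.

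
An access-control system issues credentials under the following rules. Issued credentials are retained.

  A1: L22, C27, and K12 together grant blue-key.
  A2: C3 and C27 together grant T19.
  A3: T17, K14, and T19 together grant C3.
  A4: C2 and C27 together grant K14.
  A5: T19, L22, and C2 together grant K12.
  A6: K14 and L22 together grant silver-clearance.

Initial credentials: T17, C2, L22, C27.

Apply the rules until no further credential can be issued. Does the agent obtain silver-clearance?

Yes

Holding C2 and C27 grants K14 (A4).
Holding K14 and L22 grants silver-clearance (A6).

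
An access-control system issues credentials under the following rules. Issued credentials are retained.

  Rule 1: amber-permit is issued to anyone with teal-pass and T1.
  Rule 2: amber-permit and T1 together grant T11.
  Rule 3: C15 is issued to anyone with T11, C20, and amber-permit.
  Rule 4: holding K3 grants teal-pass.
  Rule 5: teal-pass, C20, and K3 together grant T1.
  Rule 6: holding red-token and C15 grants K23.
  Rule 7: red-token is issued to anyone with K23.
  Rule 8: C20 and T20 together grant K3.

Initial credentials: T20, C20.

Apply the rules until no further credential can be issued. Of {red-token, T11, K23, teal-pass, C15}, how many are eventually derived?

Holding C20 and T20 grants K3 (Rule 8).
Holding K3 grants teal-pass (Rule 4).
Holding teal-pass, C20, and K3 grants T1 (Rule 5).
Holding teal-pass and T1 grants amber-permit (Rule 1).
Holding amber-permit and T1 grants T11 (Rule 2).
Holding T11, C20, and amber-permit grants C15 (Rule 3).
red-token would need K23 (Rule 7), but K23 is never granted.
T11: reached.
K23 would need red-token and C15 (Rule 6), but red-token is never granted.
teal-pass: reached.
C15: reached.
Reached: T11, teal-pass, and C15 — 3 of the 5.

3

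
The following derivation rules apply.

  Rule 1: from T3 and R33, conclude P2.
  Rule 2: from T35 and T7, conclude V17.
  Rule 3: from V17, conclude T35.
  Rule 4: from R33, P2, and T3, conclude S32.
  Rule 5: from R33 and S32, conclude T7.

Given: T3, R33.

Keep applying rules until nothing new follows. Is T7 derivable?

T3 and R33 hold, so P2 follows (Rule 1).
From R33, P2, and T3, Rule 4 gives S32.
From R33 and S32, Rule 5 gives T7.

Yes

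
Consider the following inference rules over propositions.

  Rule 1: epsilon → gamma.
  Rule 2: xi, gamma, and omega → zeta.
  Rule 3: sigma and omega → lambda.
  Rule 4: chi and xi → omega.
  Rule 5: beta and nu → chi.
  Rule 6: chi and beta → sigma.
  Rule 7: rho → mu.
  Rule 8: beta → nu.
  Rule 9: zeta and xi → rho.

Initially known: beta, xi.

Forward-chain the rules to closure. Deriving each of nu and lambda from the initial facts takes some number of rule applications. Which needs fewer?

nu

nu: beta holds, so nu follows (Rule 8). [1 rule application]
lambda: From beta, Rule 8 gives nu. beta and nu hold, so chi follows (Rule 5). chi and beta hold, so sigma follows (Rule 6). chi and xi hold, so omega follows (Rule 4). From sigma and omega, Rule 3 gives lambda. [5 rule applications]
nu needs fewer.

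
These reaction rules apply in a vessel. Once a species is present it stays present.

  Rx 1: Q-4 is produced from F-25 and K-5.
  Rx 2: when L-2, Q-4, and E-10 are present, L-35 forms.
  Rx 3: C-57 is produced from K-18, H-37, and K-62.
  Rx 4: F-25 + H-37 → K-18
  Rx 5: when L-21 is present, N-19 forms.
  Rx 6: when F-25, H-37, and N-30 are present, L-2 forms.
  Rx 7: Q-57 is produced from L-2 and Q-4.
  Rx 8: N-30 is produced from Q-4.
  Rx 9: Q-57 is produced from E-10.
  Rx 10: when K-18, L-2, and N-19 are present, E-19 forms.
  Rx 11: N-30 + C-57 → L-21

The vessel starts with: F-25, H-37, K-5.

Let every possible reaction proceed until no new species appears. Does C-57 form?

No

C-57 would need K-18, H-37, and K-62 (Rx 3), but K-62 never forms.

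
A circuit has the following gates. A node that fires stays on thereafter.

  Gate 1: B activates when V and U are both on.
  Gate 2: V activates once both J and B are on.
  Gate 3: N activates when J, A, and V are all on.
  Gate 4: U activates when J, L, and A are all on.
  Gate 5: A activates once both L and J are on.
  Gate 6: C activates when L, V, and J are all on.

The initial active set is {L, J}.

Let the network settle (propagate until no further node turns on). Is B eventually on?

No

B would need V and U (Gate 1), but V never turns on.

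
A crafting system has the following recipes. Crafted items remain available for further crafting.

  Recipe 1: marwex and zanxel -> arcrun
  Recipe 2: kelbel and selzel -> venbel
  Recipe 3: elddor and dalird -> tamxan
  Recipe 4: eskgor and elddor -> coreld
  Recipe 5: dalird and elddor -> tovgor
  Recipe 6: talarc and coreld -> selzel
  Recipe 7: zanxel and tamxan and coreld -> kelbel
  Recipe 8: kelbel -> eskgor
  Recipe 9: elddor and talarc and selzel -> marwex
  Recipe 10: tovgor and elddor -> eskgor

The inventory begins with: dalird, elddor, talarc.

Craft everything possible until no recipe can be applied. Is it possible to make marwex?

Yes

Using Recipe 5, dalird and elddor make tovgor.
Using Recipe 10, tovgor and elddor make eskgor.
Using Recipe 4, eskgor and elddor make coreld.
Using Recipe 6, talarc and coreld make selzel.
elddor and talarc and selzel -> marwex (Recipe 9).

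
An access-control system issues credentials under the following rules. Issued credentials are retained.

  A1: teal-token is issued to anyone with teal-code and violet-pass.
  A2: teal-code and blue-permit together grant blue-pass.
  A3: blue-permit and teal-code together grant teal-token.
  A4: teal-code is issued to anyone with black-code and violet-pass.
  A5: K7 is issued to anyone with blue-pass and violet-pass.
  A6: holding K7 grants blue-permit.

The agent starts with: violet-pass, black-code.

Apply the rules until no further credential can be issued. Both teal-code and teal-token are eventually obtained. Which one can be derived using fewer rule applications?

teal-code

teal-code: Holding black-code and violet-pass grants teal-code (A4). [1 rule application]
teal-token: Holding black-code and violet-pass grants teal-code (A4). Holding teal-code and violet-pass grants teal-token (A1). [2 rule applications]
teal-code needs fewer.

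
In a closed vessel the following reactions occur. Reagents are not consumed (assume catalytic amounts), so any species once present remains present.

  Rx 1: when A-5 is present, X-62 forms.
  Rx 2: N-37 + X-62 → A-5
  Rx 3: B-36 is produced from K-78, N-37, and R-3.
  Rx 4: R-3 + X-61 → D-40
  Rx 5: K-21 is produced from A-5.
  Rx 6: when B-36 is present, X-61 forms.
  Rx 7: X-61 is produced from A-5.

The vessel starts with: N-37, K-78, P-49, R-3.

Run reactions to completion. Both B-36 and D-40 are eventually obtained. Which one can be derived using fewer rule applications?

B-36

B-36: K-78, N-37, and R-3 present → B-36 forms (Rx 3). [1 rule application]
D-40: K-78, N-37, and R-3 present → B-36 forms (Rx 3). B-36 present → X-61 forms (Rx 6). R-3 and X-61 present → D-40 forms (Rx 4). [3 rule applications]
B-36 needs fewer.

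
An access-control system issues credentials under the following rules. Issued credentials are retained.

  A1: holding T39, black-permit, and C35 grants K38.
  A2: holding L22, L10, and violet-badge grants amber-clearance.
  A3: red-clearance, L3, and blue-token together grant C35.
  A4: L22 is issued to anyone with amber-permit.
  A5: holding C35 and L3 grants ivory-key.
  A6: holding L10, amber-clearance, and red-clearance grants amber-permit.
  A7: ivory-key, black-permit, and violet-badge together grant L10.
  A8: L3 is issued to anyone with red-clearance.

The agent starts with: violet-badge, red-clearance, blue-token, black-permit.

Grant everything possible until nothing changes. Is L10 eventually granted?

Holding red-clearance grants L3 (A8).
Holding red-clearance, L3, and blue-token grants C35 (A3).
Holding C35 and L3 grants ivory-key (A5).
Holding ivory-key, black-permit, and violet-badge grants L10 (A7).

Yes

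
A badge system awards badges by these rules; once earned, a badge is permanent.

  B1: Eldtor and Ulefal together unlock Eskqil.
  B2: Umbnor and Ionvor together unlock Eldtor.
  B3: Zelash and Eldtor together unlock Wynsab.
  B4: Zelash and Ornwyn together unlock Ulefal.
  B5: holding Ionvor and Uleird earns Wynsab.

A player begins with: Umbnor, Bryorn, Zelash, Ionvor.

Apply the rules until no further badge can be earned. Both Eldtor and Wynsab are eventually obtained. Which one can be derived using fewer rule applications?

Eldtor: With Umbnor and Ionvor, Eldtor is earned (B2). [1 rule application]
Wynsab: With Umbnor and Ionvor, Eldtor is earned (B2). With Zelash and Eldtor, Wynsab is earned (B3). [2 rule applications]
Eldtor needs fewer.

Eldtor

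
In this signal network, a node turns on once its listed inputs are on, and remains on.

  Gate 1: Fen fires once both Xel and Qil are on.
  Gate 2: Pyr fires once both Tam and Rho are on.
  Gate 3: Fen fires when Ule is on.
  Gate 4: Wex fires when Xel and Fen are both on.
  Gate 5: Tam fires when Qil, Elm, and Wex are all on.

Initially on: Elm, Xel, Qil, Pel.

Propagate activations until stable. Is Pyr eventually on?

Pyr would need Tam and Rho (Gate 2), but Rho never turns on.

No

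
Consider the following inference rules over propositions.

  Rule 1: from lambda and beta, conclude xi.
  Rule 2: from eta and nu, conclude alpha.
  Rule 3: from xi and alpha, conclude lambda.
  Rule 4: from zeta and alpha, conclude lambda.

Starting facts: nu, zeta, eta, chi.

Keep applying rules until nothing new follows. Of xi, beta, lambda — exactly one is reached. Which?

From eta and nu, Rule 2 gives alpha.
From zeta and alpha, Rule 4 gives lambda.
No rule produces beta, and it is not given. xi would need lambda and beta (Rule 1), but beta is never established.

lambda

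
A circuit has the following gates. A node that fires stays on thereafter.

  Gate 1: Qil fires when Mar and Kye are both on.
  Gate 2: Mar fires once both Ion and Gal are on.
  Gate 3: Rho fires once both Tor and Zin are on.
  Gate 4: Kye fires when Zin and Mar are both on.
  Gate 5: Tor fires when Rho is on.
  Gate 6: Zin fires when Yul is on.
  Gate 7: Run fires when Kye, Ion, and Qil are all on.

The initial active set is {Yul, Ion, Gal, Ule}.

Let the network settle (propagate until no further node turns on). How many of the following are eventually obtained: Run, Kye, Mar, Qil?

Gate 6: Yul on → Zin on.
Gate 2: Ion and Gal on → Mar on.
Zin and Mar are on, so Kye fires (Gate 4).
Gate 1: Mar and Kye on → Qil on.
Kye, Ion, and Qil are on, so Run fires (Gate 7).
Run: reached.
Kye: reached.
Mar: reached.
Qil: reached.
All 4 are reached.

4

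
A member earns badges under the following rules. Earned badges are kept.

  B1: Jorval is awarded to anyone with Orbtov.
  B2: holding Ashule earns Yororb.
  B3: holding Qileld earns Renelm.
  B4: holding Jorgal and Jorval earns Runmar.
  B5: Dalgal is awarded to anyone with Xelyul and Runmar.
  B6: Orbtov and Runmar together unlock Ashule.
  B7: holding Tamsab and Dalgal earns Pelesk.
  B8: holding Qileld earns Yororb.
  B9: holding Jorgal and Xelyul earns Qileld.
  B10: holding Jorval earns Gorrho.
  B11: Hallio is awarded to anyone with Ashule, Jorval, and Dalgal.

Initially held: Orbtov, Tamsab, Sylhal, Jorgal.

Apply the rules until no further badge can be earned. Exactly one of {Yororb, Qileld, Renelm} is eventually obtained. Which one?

Yororb

With Orbtov, Jorval is earned (B1).
With Jorgal and Jorval, Runmar is earned (B4).
With Orbtov and Runmar, Ashule is earned (B6).
With Ashule, Yororb is earned (B2).
Renelm would need Qileld (B3), but Qileld is never earned. Qileld would need Jorgal and Xelyul (B9), but Xelyul is never earned.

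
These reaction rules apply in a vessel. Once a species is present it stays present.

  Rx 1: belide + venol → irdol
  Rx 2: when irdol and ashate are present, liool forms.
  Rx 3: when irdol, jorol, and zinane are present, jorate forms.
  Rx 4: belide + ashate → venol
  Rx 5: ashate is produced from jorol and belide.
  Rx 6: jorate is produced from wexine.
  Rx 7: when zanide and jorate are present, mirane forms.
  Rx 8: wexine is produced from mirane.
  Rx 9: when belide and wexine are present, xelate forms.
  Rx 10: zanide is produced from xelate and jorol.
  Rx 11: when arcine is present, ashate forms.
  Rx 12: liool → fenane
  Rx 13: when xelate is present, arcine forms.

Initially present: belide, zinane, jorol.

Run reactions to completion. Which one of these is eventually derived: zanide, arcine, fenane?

fenane

jorol and belide present → ashate forms (Rx 5).
belide and ashate present → venol forms (Rx 4).
belide and venol present → irdol forms (Rx 1).
irdol and ashate present → liool forms (Rx 2).
liool present → fenane forms (Rx 12).
zanide would need xelate and jorol (Rx 10), but xelate never forms. arcine would need xelate (Rx 13), but xelate never forms.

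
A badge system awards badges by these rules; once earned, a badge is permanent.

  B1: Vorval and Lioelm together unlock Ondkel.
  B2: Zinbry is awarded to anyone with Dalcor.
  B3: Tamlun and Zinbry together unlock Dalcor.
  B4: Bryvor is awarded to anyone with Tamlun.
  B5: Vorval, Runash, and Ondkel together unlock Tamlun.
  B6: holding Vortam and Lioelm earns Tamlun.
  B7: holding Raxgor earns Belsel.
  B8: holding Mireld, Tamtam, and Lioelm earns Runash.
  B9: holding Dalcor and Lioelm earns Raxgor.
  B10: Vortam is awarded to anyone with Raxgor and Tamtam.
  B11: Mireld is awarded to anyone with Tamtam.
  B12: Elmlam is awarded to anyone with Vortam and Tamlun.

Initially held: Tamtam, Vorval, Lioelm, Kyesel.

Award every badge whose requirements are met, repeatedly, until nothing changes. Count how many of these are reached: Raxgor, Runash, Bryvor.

2

With Vorval and Lioelm, Ondkel is earned (B1).
With Tamtam, Mireld is earned (B11).
With Mireld, Tamtam, and Lioelm, Runash is earned (B8).
With Vorval, Runash, and Ondkel, Tamlun is earned (B5).
With Tamlun, Bryvor is earned (B4).
Raxgor would need Dalcor and Lioelm (B9), but Dalcor is never earned.
Runash: reached.
Bryvor: reached.
Reached: Runash and Bryvor — 2 of the 3.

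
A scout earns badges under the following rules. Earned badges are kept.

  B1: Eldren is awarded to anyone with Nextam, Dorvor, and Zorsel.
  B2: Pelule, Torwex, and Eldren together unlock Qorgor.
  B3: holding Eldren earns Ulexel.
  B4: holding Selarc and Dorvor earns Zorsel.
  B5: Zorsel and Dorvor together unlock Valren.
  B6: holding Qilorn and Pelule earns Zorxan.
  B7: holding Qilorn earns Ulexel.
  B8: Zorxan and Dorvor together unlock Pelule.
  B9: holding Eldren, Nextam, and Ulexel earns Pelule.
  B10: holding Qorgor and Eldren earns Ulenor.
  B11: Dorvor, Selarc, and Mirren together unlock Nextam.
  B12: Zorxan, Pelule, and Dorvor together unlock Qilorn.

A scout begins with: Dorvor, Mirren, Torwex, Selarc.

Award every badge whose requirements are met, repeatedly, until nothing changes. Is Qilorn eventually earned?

Qilorn would need Zorxan, Pelule, and Dorvor (B12), but Zorxan is never earned.

No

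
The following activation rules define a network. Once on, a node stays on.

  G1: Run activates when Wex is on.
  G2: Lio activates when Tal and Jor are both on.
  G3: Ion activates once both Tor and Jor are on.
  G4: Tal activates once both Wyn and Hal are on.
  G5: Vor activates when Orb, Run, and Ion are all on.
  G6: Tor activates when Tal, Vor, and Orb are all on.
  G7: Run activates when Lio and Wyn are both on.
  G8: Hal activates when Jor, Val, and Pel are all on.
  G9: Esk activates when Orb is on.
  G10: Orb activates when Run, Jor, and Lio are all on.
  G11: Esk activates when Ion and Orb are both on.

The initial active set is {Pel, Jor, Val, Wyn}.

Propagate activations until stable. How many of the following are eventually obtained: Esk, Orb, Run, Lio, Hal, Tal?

G8: Jor, Val, and Pel on → Hal on.
Wyn and Hal are on, so Tal activates (G4).
Tal and Jor are on, so Lio activates (G2).
Lio and Wyn are on, so Run activates (G7).
Run, Jor, and Lio are on, so Orb activates (G10).
G9: Orb on → Esk on.
Esk: reached.
Orb: reached.
Run: reached.
Lio: reached.
Hal: reached.
Tal: reached.
All 6 are reached.

6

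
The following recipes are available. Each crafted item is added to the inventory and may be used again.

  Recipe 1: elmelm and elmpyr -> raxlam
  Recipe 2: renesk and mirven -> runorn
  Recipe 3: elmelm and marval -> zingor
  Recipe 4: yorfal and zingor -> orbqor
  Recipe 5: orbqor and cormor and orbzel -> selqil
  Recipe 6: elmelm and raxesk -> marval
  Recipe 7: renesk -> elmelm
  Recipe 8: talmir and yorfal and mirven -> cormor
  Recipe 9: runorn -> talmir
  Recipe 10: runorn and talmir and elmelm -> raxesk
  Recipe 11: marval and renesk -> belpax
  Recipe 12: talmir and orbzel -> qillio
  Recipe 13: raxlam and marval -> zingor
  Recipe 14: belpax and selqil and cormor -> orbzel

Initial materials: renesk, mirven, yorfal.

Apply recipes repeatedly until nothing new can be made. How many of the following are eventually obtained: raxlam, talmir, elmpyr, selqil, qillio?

renesk and mirven -> runorn (Recipe 2).
runorn -> talmir (Recipe 9).
raxlam would need elmelm and elmpyr (Recipe 1), but elmpyr is never obtained.
talmir: reached.
No rule produces elmpyr, and it is not given.
selqil would need orbqor, cormor, and orbzel (Recipe 5), but orbzel is never obtained.
qillio would need talmir and orbzel (Recipe 12), but orbzel is never obtained.
Reached: talmir — 1 of the 5.

1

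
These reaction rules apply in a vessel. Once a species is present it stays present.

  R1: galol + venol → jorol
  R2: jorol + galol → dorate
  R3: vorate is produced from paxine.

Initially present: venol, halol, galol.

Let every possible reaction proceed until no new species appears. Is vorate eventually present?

No

vorate would need paxine (R3), but paxine never forms.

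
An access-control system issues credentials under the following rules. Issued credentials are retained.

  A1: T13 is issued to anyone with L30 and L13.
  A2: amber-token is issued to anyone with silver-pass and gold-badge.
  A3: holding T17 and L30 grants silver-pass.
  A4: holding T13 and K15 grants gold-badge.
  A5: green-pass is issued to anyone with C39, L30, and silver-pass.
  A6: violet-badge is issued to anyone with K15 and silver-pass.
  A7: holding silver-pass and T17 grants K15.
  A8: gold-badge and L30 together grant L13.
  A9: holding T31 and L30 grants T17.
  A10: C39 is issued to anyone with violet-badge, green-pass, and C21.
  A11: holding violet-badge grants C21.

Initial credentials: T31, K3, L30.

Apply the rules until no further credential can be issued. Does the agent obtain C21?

Yes

Holding T31 and L30 grants T17 (A9).
Holding T17 and L30 grants silver-pass (A3).
Holding silver-pass and T17 grants K15 (A7).
Holding K15 and silver-pass grants violet-badge (A6).
Holding violet-badge grants C21 (A11).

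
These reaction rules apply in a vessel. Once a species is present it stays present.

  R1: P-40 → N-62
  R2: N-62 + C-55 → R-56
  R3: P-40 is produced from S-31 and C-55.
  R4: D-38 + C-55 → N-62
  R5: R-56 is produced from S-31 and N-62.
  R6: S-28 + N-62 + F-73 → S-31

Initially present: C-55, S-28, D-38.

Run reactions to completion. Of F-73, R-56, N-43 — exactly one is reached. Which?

R-56

D-38 and C-55 present → N-62 forms (R4).
N-62 and C-55 present → R-56 forms (R2).
No rule produces N-43, and it is not given. No rule produces F-73, and it is not given.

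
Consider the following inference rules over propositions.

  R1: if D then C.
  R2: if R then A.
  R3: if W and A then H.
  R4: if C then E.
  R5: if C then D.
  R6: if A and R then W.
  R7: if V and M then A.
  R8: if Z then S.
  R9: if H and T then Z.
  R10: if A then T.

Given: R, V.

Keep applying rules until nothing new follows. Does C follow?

C would need D (R1), but D is never established.

No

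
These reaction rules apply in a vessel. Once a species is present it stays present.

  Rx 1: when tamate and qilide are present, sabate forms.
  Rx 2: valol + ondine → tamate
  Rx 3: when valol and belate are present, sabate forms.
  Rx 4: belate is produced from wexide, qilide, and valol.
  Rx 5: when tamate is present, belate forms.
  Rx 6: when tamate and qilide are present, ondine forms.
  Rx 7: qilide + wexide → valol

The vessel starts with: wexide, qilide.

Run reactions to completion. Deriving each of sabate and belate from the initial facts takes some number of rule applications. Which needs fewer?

belate: qilide and wexide present → valol forms (Rx 7). wexide, qilide, and valol present → belate forms (Rx 4). [2 rule applications]
sabate: qilide and wexide present → valol forms (Rx 7). wexide, qilide, and valol present → belate forms (Rx 4). valol and belate present → sabate forms (Rx 3). [3 rule applications]
belate needs fewer.

belate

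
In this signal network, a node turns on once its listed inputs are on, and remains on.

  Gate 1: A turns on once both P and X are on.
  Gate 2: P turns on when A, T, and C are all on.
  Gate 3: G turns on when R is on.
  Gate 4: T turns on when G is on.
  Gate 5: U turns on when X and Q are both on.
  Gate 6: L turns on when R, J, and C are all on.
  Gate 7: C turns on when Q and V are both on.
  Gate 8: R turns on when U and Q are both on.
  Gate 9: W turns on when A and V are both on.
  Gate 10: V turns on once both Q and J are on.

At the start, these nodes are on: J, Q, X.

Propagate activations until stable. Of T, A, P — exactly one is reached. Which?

X and Q are on, so U turns on (Gate 5).
U and Q are on, so R turns on (Gate 8).
R is on, so G turns on (Gate 3).
G is on, so T turns on (Gate 4).
P would need A, T, and C (Gate 2), but A never turns on. A would need P and X (Gate 1), but P never turns on.

T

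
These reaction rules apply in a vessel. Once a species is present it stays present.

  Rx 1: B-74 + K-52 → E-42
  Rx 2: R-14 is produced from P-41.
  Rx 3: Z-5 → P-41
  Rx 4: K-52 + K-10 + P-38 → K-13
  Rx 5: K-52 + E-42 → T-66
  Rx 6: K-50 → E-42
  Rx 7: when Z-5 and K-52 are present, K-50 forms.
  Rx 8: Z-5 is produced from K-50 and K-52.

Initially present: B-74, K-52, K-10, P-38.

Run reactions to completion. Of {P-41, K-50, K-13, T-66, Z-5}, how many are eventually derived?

B-74 and K-52 present → E-42 forms (Rx 1).
K-52, K-10, and P-38 present → K-13 forms (Rx 4).
K-52 and E-42 present → T-66 forms (Rx 5).
P-41 would need Z-5 (Rx 3), but Z-5 never forms.
K-50 would need Z-5 and K-52 (Rx 7), but Z-5 never forms.
K-13: reached.
T-66: reached.
Z-5 would need K-50 and K-52 (Rx 8), but K-50 never forms.
Reached: K-13 and T-66 — 2 of the 5.

2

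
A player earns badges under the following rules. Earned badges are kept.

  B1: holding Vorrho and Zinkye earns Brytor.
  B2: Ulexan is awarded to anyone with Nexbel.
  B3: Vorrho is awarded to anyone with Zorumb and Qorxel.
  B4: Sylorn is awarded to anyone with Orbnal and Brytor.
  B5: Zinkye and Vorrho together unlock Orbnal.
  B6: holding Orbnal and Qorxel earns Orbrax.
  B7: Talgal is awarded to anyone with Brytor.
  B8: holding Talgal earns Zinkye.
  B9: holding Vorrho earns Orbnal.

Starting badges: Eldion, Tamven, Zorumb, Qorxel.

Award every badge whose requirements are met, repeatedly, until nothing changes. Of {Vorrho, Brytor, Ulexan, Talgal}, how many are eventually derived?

1

With Zorumb and Qorxel, Vorrho is earned (B3).
Vorrho: reached.
Brytor would need Vorrho and Zinkye (B1), but Zinkye is never earned.
Ulexan would need Nexbel (B2), but Nexbel is never earned.
Talgal would need Brytor (B7), but Brytor is never earned.
Reached: Vorrho — 1 of the 4.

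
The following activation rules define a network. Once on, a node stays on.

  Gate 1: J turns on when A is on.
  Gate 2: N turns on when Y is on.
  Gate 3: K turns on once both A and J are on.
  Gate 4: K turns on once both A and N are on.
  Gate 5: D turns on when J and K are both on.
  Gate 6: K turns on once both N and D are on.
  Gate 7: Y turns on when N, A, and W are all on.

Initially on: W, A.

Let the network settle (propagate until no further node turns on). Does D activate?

Yes

A is on, so J turns on (Gate 1).
A and J are on, so K turns on (Gate 3).
J and K are on, so D turns on (Gate 5).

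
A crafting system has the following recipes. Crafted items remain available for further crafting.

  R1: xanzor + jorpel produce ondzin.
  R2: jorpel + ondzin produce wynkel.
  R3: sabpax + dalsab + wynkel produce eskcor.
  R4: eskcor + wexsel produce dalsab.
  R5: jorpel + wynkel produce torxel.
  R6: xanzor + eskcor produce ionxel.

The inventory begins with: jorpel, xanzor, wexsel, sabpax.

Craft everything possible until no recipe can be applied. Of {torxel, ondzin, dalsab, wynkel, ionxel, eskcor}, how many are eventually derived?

3

xanzor + jorpel → ondzin (R1).
Using R2, jorpel and ondzin make wynkel.
jorpel + wynkel → torxel (R5).
torxel: reached.
ondzin: reached.
dalsab would need eskcor and wexsel (R4), but eskcor is never obtained.
wynkel: reached.
ionxel would need xanzor and eskcor (R6), but eskcor is never obtained.
eskcor would need sabpax, dalsab, and wynkel (R3), but dalsab is never obtained.
Reached: torxel, ondzin, and wynkel — 3 of the 6.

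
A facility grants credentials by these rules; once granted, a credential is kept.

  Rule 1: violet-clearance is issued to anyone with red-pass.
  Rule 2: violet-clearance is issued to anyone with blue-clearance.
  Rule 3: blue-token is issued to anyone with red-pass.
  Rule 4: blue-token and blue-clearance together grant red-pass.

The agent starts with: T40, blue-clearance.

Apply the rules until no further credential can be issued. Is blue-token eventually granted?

No

blue-token would need red-pass (Rule 3), but red-pass is never granted.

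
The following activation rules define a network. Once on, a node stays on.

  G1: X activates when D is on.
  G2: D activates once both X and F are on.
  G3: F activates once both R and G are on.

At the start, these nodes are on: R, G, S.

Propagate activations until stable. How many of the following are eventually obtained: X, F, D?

1

G3: R and G on → F on.
X would need D (G1), but D never turns on.
F: reached.
D would need X and F (G2), but X never turns on.
Reached: F — 1 of the 3.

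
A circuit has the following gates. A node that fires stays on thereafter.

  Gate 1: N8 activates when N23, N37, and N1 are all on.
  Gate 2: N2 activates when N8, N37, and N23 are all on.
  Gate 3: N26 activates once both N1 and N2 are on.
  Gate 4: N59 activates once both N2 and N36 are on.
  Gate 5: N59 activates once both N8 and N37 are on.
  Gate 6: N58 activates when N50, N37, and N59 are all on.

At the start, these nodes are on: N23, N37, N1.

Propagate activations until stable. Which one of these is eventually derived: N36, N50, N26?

N26

Gate 1: N23, N37, and N1 on → N8 on.
Gate 2: N8, N37, and N23 on → N2 on.
N1 and N2 are on, so N26 activates (Gate 3).
No rule produces N36, and it is not given. No rule produces N50, and it is not given.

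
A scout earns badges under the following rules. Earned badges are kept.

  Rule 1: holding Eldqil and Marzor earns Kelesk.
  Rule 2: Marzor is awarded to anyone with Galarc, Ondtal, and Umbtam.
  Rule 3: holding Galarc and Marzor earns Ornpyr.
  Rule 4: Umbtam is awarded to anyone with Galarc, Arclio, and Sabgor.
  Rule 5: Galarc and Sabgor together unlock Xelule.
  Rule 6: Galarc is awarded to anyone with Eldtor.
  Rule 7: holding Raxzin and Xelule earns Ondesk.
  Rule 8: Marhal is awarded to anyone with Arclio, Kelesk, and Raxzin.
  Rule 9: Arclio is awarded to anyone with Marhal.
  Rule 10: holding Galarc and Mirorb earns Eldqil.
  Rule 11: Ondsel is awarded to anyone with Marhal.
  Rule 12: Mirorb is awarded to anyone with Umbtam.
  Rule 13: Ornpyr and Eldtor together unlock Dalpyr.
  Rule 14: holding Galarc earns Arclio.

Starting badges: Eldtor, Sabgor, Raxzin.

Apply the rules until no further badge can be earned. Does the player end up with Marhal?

Marhal would need Arclio, Kelesk, and Raxzin (Rule 8), but Kelesk is never earned.

No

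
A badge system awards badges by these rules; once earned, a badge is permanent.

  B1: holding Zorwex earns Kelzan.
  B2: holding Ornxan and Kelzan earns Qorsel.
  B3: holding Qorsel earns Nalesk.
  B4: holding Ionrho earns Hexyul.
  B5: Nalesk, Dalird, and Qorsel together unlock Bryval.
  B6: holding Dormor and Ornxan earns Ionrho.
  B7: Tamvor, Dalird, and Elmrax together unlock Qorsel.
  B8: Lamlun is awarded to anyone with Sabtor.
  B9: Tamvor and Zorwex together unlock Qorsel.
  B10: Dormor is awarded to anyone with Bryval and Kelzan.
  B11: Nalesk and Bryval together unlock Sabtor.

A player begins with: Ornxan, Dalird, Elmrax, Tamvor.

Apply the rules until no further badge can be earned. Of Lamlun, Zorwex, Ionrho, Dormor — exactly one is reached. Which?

Lamlun

With Tamvor, Dalird, and Elmrax, Qorsel is earned (B7).
With Qorsel, Nalesk is earned (B3).
With Nalesk, Dalird, and Qorsel, Bryval is earned (B5).
With Nalesk and Bryval, Sabtor is earned (B11).
With Sabtor, Lamlun is earned (B8).
No rule produces Zorwex, and it is not given. Ionrho would need Dormor and Ornxan (B6), but Dormor is never earned. Dormor would need Bryval and Kelzan (B10), but Kelzan is never earned.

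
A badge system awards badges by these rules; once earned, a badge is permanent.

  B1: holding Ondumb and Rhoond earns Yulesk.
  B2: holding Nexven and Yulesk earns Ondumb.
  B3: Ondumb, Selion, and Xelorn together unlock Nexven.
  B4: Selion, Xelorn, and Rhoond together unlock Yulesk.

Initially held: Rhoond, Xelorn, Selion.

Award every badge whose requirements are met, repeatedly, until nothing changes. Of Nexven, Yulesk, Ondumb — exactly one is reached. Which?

With Selion, Xelorn, and Rhoond, Yulesk is earned (B4).
Ondumb would need Nexven and Yulesk (B2), but Nexven is never earned. Nexven would need Ondumb, Selion, and Xelorn (B3), but Ondumb is never earned.

Yulesk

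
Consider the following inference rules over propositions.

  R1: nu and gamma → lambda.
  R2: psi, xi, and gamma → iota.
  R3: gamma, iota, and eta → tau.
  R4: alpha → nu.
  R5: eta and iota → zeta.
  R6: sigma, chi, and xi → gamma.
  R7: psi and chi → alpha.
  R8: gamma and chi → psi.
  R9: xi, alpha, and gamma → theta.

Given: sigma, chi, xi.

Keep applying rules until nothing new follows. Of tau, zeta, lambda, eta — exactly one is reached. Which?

lambda

From sigma, chi, and xi, R6 gives gamma.
From gamma and chi, R8 gives psi.
From psi and chi, R7 gives alpha.
alpha holds, so nu follows (R4).
From nu and gamma, R1 gives lambda.
zeta would need eta and iota (R5), but eta is never established. tau would need gamma, iota, and eta (R3), but eta is never established. No rule produces eta, and it is not given.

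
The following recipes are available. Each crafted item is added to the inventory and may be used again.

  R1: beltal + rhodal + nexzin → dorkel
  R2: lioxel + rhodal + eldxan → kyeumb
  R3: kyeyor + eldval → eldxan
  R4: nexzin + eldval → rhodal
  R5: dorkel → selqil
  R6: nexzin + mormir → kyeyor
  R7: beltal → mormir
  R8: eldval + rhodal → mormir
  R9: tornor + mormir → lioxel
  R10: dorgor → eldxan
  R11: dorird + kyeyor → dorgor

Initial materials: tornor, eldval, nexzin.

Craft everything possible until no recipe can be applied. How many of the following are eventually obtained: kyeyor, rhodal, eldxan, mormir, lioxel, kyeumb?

6

Using R4, nexzin and eldval make rhodal.
Using R8, eldval and rhodal make mormir.
Using R6, nexzin and mormir make kyeyor.
tornor + mormir → lioxel (R9).
kyeyor + eldval → eldxan (R3).
lioxel + rhodal + eldxan → kyeumb (R2).
kyeyor: reached.
rhodal: reached.
eldxan: reached.
mormir: reached.
lioxel: reached.
kyeumb: reached.
All 6 are reached.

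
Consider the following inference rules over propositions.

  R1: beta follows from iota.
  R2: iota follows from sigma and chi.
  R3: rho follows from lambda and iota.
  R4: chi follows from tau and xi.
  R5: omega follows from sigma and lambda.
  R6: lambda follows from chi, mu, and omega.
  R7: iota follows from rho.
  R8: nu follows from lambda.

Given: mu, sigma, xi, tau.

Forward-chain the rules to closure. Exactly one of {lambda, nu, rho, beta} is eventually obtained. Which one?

beta

tau and xi hold, so chi follows (R4).
From sigma and chi, R2 gives iota.
From iota, R1 gives beta.
lambda would need chi, mu, and omega (R6), but omega is never established. nu would need lambda (R8), but lambda is never established. rho would need lambda and iota (R3), but lambda is never established.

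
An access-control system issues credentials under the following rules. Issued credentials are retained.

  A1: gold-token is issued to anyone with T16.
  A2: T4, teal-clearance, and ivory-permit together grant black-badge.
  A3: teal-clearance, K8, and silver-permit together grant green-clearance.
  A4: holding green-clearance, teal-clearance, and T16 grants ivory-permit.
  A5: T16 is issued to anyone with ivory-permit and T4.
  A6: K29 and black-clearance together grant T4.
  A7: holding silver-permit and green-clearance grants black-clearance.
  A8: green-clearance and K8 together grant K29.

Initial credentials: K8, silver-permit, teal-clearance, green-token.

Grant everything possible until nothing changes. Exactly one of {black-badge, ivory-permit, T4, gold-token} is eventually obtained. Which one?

T4

Holding teal-clearance, K8, and silver-permit grants green-clearance (A3).
Holding green-clearance and K8 grants K29 (A8).
Holding silver-permit and green-clearance grants black-clearance (A7).
Holding K29 and black-clearance grants T4 (A6).
ivory-permit would need green-clearance, teal-clearance, and T16 (A4), but T16 is never granted. gold-token would need T16 (A1), but T16 is never granted. black-badge would need T4, teal-clearance, and ivory-permit (A2), but ivory-permit is never granted.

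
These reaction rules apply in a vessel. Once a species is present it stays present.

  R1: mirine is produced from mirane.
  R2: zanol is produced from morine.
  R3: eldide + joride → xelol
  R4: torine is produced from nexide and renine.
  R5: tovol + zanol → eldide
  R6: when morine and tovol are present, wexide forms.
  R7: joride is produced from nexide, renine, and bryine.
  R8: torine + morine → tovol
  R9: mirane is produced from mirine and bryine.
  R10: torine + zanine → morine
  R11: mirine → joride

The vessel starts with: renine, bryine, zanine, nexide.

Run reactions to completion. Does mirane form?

mirane would need mirine and bryine (R9), but mirine never forms.

No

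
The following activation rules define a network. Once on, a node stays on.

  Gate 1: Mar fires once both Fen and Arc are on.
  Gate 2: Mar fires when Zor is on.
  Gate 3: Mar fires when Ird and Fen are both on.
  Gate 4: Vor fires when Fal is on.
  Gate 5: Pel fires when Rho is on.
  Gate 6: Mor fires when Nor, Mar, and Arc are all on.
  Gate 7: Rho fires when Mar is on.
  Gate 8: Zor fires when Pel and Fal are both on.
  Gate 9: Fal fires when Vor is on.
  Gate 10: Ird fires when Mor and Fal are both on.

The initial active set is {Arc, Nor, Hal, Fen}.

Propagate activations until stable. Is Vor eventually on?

Vor would need Fal (Gate 4), but Fal never turns on.

No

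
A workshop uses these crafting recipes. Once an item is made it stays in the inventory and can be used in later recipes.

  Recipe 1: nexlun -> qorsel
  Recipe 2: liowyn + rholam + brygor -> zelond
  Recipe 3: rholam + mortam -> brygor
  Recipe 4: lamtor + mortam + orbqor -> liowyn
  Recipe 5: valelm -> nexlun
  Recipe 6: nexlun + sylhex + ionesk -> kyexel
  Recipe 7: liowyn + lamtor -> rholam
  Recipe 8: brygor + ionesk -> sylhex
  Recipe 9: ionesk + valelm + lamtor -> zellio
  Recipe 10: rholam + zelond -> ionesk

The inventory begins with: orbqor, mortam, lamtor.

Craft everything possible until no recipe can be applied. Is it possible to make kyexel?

kyexel would need nexlun, sylhex, and ionesk (Recipe 6), but nexlun is never obtained.

No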